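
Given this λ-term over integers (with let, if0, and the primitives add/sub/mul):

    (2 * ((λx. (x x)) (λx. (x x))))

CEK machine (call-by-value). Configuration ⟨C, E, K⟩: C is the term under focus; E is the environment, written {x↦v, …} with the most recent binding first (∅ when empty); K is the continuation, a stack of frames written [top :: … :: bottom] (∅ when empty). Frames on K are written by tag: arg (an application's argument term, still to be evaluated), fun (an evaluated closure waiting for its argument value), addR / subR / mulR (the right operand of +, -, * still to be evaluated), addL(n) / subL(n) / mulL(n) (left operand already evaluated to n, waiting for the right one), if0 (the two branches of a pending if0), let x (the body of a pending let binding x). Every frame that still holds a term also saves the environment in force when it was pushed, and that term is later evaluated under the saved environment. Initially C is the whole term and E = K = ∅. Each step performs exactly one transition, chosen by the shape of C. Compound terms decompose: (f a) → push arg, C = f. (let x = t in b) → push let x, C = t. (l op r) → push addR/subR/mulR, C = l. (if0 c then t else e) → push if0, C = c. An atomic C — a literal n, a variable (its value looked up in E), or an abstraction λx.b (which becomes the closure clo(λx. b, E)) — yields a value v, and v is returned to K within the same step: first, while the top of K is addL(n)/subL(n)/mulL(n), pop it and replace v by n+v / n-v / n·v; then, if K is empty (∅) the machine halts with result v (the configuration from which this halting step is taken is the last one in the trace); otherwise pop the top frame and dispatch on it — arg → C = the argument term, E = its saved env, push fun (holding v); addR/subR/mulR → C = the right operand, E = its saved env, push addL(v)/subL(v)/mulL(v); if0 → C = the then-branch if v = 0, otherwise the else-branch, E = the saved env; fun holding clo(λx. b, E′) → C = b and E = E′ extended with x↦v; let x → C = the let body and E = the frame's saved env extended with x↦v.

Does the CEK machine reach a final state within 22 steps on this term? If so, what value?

step 0: ⟨C=(2 * ((λx. (x x)) (λx. (x x)))); E=∅; K=∅⟩
step 1: ⟨C=2; E=∅; K=[mulR]⟩
step 2: ⟨C=((λx. (x x)) (λx. (x x))); E=∅; K=[mulL(2)]⟩
step 3: ⟨C=(λx. (x x)); E=∅; K=[arg :: mulL(2)]⟩
step 4: ⟨C=(λx. (x x)); E=∅; K=[fun :: mulL(2)]⟩
step 5: ⟨C=(x x); E={x↦clo(λx. (x x), ∅)}; K=[mulL(2)]⟩
step 6: ⟨C=x; E={x↦clo(λx. (x x), ∅)}; K=[arg :: mulL(2)]⟩
step 7: ⟨C=x; E={x↦clo(λx. (x x), ∅)}; K=[fun :: mulL(2)]⟩
… configuration repeats with period 3 (steps 5–7 recur indefinitely) …

Answer: DIVERGES (no final state within 22 steps)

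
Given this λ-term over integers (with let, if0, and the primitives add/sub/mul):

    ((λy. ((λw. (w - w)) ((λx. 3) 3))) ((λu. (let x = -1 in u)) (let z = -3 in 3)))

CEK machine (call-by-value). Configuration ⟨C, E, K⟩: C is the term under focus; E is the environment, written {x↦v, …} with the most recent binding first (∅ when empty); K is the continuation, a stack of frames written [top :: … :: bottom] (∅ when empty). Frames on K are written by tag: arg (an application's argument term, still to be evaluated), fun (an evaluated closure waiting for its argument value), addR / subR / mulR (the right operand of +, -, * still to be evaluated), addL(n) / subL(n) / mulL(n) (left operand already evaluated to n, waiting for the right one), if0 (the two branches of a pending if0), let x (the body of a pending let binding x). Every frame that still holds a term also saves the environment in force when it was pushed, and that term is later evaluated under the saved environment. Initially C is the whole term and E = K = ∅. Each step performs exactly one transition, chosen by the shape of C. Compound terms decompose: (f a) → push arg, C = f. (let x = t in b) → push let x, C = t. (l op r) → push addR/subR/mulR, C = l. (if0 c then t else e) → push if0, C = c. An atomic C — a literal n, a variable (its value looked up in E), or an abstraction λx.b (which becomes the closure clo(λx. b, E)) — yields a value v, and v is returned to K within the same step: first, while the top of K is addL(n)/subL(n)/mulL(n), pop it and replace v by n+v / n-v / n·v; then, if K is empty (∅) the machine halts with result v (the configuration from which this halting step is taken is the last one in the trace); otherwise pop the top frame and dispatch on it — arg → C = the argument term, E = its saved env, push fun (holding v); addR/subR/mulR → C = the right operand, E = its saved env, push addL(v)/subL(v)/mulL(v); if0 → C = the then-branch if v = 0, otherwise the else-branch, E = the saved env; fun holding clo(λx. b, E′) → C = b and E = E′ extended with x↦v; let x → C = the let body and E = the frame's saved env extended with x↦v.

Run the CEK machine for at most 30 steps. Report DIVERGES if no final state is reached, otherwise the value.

[0] <C=((λy. ((λw. (w - w)) ((λx. 3) 3))) ((λu. (let x = -1 in u)) (let z = -3 in 3))), E=∅, K=∅>
[1] <C=(λy. ((λw. (w - w)) ((λx. 3) 3))), E=∅, K=[arg]>
[2] <C=((λu. (let x = -1 in u)) (let z = -3 in 3)), E=∅, K=[fun]>
[3] <C=(λu. (let x = -1 in u)), E=∅, K=[arg :: fun]>
[4] <C=(let z = -3 in 3), E=∅, K=[fun :: fun]>
[5] <C=-3, E=∅, K=[let z :: fun :: fun]>
[6] <C=3, E={z↦-3}, K=[fun :: fun]>
[7] <C=(let x = -1 in u), E={u↦3}, K=[fun]>
[8] <C=-1, E={u↦3}, K=[let x :: fun]>
[9] <C=u, E={x↦-1, u↦3}, K=[fun]>
[10] <C=((λw. (w - w)) ((λx. 3) 3)), E={y↦3}, K=∅>
[11] <C=(λw. (w - w)), E={y↦3}, K=[arg]>
[12] <C=((λx. 3) 3), E={y↦3}, K=[fun]>
[13] <C=(λx. 3), E={y↦3}, K=[arg :: fun]>
[14] <C=3, E={y↦3}, K=[fun :: fun]>
[15] <C=3, E={x↦3, y↦3}, K=[fun]>
[16] <C=(w - w), E={w↦3, y↦3}, K=∅>
[17] <C=w, E={w↦3, y↦3}, K=[subR]>
[18] <C=w, E={w↦3, y↦3}, K=[subL(3)]>
→ final value 0

Answer: 0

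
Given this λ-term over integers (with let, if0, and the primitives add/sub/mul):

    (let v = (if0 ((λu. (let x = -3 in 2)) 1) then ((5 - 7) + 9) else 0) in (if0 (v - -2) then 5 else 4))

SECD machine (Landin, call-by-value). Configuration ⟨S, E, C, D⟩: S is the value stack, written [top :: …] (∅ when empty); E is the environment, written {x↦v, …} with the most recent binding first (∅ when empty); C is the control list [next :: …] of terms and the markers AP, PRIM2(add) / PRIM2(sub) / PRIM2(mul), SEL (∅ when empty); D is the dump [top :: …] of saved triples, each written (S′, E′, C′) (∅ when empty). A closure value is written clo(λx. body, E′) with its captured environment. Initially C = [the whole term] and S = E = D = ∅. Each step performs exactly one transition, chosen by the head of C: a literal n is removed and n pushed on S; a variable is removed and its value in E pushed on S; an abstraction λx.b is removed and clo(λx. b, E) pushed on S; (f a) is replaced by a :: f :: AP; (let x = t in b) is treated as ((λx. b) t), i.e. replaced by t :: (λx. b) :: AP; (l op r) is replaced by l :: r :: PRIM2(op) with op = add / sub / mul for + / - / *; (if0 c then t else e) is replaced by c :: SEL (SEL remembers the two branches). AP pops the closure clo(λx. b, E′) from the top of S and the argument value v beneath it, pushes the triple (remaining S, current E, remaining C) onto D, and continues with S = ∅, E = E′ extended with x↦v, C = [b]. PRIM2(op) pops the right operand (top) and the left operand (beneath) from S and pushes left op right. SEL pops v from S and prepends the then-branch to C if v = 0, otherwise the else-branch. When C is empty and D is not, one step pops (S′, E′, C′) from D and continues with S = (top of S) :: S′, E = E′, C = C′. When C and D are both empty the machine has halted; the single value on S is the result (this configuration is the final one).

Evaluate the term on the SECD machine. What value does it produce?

Answer: 4

Execution trace:
step 0: <S=∅, E=∅, C=[(let v = (if0 ((λu. (let x = -3 in 2)) 1) then ((5 - 7) + 9) else 0) in (if0 (v - -2) then 5 else 4))], D=∅>
step 1: <S=∅, E=∅, C=[(if0 ((λu. (let x = -3 in 2)) 1) then ((5 - 7) + 9) else 0) :: (λv. (if0 (v - -2) then 5 else 4)) :: AP], D=∅>
step 2: <S=∅, E=∅, C=[((λu. (let x = -3 in 2)) 1) :: SEL :: (λv. (if0 (v - -2) then 5 else 4)) :: AP], D=∅>
step 3: <S=∅, E=∅, C=[1 :: (λu. (let x = -3 in 2)) :: AP :: SEL :: (λv. (if0 (v - -2) then 5 else 4)) :: AP], D=∅>
step 4: <S=[1], E=∅, C=[(λu. (let x = -3 in 2)) :: AP :: SEL :: (λv. (if0 (v - -2) then 5 else 4)) :: AP], D=∅>
step 5: <S=[clo(λu. (let x = -3 in 2), ∅) :: 1], E=∅, C=[AP :: SEL :: (λv. (if0 (v - -2) then 5 else 4)) :: AP], D=∅>
step 6: <S=∅, E={u↦1}, C=[(let x = -3 in 2)], D=[(∅, ∅, [SEL :: (λv. (if0 (v - -2) then 5 else 4)) :: AP])]>
step 7: <S=∅, E={u↦1}, C=[-3 :: (λx. 2) :: AP], D=[(∅, ∅, [SEL :: (λv. (if0 (v - -2) then 5 else 4)) :: AP])]>
step 8: <S=[-3], E={u↦1}, C=[(λx. 2) :: AP], D=[(∅, ∅, [SEL :: (λv. (if0 (v - -2) then 5 else 4)) :: AP])]>
step 9: <S=[clo(λx. 2, {u↦1}) :: -3], E={u↦1}, C=[AP], D=[(∅, ∅, [SEL :: (λv. (if0 (v - -2) then 5 else 4)) :: AP])]>
step 10: <S=∅, E={x↦-3, u↦1}, C=[2], D=[(∅, {u↦1}, ∅) :: (∅, ∅, [SEL :: (λv. (if0 (v - -2) then 5 else 4)) :: AP])]>
step 11: <S=[2], E={x↦-3, u↦1}, C=∅, D=[(∅, {u↦1}, ∅) :: (∅, ∅, [SEL :: (λv. (if0 (v - -2) then 5 else 4)) :: AP])]>
step 12: <S=[2], E={u↦1}, C=∅, D=[(∅, ∅, [SEL :: (λv. (if0 (v - -2) then 5 else 4)) :: AP])]>
step 13: <S=[2], E=∅, C=[SEL :: (λv. (if0 (v - -2) then 5 else 4)) :: AP], D=∅>
step 14: <S=∅, E=∅, C=[0 :: (λv. (if0 (v - -2) then 5 else 4)) :: AP], D=∅>
step 15: <S=[0], E=∅, C=[(λv. (if0 (v - -2) then 5 else 4)) :: AP], D=∅>
step 16: <S=[clo(λv. (if0 (v - -2) then 5 else 4), ∅) :: 0], E=∅, C=[AP], D=∅>
step 17: <S=∅, E={v↦0}, C=[(if0 (v - -2) then 5 else 4)], D=[(∅, ∅, ∅)]>
step 18: <S=∅, E={v↦0}, C=[(v - -2) :: SEL], D=[(∅, ∅, ∅)]>
step 19: <S=∅, E={v↦0}, C=[v :: -2 :: PRIM2(sub) :: SEL], D=[(∅, ∅, ∅)]>
step 20: <S=[0], E={v↦0}, C=[-2 :: PRIM2(sub) :: SEL], D=[(∅, ∅, ∅)]>
step 21: <S=[-2 :: 0], E={v↦0}, C=[PRIM2(sub) :: SEL], D=[(∅, ∅, ∅)]>
step 22: <S=[2], E={v↦0}, C=[SEL], D=[(∅, ∅, ∅)]>
step 23: <S=∅, E={v↦0}, C=[4], D=[(∅, ∅, ∅)]>
step 24: <S=[4], E={v↦0}, C=∅, D=[(∅, ∅, ∅)]>
step 25: <S=[4], E=∅, C=∅, D=∅>
→ final value 4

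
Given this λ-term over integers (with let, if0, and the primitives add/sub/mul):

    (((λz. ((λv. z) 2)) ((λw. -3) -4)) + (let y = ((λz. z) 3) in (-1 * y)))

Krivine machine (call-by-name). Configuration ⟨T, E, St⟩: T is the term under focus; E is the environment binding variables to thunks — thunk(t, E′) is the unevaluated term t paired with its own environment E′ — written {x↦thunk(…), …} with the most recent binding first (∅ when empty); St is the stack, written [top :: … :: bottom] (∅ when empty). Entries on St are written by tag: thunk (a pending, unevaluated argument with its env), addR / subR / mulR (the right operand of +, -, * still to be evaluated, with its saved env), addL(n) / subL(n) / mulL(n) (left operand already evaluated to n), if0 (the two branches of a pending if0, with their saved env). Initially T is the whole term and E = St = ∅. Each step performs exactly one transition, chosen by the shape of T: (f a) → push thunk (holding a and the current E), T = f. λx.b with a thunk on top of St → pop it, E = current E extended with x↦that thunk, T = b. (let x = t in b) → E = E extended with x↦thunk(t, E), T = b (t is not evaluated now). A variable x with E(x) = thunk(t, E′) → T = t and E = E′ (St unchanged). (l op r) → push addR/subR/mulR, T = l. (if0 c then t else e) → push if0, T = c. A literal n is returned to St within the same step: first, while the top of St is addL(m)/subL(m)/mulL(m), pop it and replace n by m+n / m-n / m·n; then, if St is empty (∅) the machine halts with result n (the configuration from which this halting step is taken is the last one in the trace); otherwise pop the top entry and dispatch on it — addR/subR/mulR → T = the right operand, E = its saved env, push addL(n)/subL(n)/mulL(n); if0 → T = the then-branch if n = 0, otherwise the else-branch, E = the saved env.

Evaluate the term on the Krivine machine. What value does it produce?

Answer: -6

Machine steps:
step 0: ⟨T=(((λz. ((λv. z) 2)) ((λw. -3) -4)) + (let y = ((λz. z) 3) in (-1 * y))); E=∅; St=∅⟩
step 1: ⟨T=((λz. ((λv. z) 2)) ((λw. -3) -4)); E=∅; St=[addR]⟩
step 2: ⟨T=(λz. ((λv. z) 2)); E=∅; St=[thunk :: addR]⟩
step 3: ⟨T=((λv. z) 2); E={z↦thunk(((λw. -3) -4), ∅)}; St=[addR]⟩
step 4: ⟨T=(λv. z); E={z↦thunk(((λw. -3) -4), ∅)}; St=[thunk :: addR]⟩
step 5: ⟨T=z; E={v↦thunk(2, {z↦thunk(((λw. -3) -4), ∅)}), z↦thunk(((λw. -3) -4), ∅)}; St=[addR]⟩
step 6: ⟨T=((λw. -3) -4); E=∅; St=[addR]⟩
step 7: ⟨T=(λw. -3); E=∅; St=[thunk :: addR]⟩
step 8: ⟨T=-3; E={w↦thunk(-4, ∅)}; St=[addR]⟩
step 9: ⟨T=(let y = ((λz. z) 3) in (-1 * y)); E=∅; St=[addL(-3)]⟩
step 10: ⟨T=(-1 * y); E={y↦thunk(((λz. z) 3), ∅)}; St=[addL(-3)]⟩
step 11: ⟨T=-1; E={y↦thunk(((λz. z) 3), ∅)}; St=[mulR :: addL(-3)]⟩
step 12: ⟨T=y; E={y↦thunk(((λz. z) 3), ∅)}; St=[mulL(-1) :: addL(-3)]⟩
step 13: ⟨T=((λz. z) 3); E=∅; St=[mulL(-1) :: addL(-3)]⟩
step 14: ⟨T=(λz. z); E=∅; St=[thunk :: mulL(-1) :: addL(-3)]⟩
step 15: ⟨T=z; E={z↦thunk(3, ∅)}; St=[mulL(-1) :: addL(-3)]⟩
step 16: ⟨T=3; E=∅; St=[mulL(-1) :: addL(-3)]⟩
→ final value -6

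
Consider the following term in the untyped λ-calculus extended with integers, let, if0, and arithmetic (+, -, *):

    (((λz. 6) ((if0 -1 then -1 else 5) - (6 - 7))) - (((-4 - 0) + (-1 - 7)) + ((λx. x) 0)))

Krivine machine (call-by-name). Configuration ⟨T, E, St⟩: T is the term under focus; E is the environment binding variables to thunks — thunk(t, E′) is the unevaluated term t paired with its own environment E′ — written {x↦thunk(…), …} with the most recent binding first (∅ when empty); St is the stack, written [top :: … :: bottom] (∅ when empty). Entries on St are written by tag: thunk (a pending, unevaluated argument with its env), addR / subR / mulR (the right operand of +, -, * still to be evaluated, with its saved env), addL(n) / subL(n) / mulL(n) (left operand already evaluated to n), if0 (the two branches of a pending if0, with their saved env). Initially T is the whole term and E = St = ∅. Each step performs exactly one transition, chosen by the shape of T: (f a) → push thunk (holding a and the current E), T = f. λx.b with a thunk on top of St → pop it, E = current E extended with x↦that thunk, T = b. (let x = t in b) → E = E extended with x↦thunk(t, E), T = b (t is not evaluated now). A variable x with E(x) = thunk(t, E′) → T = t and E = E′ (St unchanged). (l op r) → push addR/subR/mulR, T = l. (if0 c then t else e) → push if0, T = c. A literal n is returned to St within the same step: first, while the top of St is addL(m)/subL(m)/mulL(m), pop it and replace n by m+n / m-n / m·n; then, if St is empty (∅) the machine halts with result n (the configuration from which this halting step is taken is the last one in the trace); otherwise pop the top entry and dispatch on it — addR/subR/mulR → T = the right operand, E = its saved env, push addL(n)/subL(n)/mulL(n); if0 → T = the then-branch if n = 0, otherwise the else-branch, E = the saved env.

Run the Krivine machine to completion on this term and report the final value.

Answer: 18

Execution trace:
0. <T=(((λz. 6) ((if0 -1 then -1 else 5) - (6 - 7))) - (((-4 - 0) + (-1 - 7)) + ((λx. x) 0))), E=∅, St=∅>
1. <T=((λz. 6) ((if0 -1 then -1 else 5) - (6 - 7))), E=∅, St=[subR]>
2. <T=(λz. 6), E=∅, St=[thunk :: subR]>
3. <T=6, E={z↦thunk(((if0 -1 then -1 else 5) - (6 - 7)), ∅)}, St=[subR]>
4. <T=(((-4 - 0) + (-1 - 7)) + ((λx. x) 0)), E=∅, St=[subL(6)]>
5. <T=((-4 - 0) + (-1 - 7)), E=∅, St=[addR :: subL(6)]>
6. <T=(-4 - 0), E=∅, St=[addR :: addR :: subL(6)]>
7. <T=-4, E=∅, St=[subR :: addR :: addR :: subL(6)]>
8. <T=0, E=∅, St=[subL(-4) :: addR :: addR :: subL(6)]>
9. <T=(-1 - 7), E=∅, St=[addL(-4) :: addR :: subL(6)]>
10. <T=-1, E=∅, St=[subR :: addL(-4) :: addR :: subL(6)]>
11. <T=7, E=∅, St=[subL(-1) :: addL(-4) :: addR :: subL(6)]>
12. <T=((λx. x) 0), E=∅, St=[addL(-12) :: subL(6)]>
13. <T=(λx. x), E=∅, St=[thunk :: addL(-12) :: subL(6)]>
14. <T=x, E={x↦thunk(0, ∅)}, St=[addL(-12) :: subL(6)]>
15. <T=0, E=∅, St=[addL(-12) :: subL(6)]>
→ final value 18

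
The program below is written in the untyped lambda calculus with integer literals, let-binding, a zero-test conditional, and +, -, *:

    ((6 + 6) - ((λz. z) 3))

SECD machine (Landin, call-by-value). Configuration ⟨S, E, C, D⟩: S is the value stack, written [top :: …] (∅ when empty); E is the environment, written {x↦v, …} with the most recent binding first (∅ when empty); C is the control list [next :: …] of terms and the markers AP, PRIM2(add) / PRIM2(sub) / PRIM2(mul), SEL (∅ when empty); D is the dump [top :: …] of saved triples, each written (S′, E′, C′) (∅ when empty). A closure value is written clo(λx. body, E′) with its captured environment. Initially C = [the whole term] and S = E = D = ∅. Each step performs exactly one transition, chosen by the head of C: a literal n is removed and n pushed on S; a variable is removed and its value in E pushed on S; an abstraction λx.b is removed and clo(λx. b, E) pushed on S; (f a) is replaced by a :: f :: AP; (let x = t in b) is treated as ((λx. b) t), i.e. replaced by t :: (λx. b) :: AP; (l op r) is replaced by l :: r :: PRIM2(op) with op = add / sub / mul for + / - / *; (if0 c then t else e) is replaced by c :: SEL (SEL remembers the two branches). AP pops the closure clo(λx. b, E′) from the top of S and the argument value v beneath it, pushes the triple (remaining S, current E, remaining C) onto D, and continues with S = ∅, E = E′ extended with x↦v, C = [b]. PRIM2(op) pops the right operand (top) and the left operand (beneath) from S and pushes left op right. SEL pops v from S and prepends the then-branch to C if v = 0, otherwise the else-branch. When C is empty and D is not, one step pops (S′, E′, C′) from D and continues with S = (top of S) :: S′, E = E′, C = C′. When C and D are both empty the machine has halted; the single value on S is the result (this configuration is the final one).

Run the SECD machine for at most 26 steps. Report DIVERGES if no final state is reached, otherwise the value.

[0] ⟨S=∅; E=∅; C=[((6 + 6) - ((λz. z) 3))]; D=∅⟩
[1] ⟨S=∅; E=∅; C=[(6 + 6) :: ((λz. z) 3) :: PRIM2(sub)]; D=∅⟩
[2] ⟨S=∅; E=∅; C=[6 :: 6 :: PRIM2(add) :: ((λz. z) 3) :: PRIM2(sub)]; D=∅⟩
[3] ⟨S=[6]; E=∅; C=[6 :: PRIM2(add) :: ((λz. z) 3) :: PRIM2(sub)]; D=∅⟩
[4] ⟨S=[6 :: 6]; E=∅; C=[PRIM2(add) :: ((λz. z) 3) :: PRIM2(sub)]; D=∅⟩
[5] ⟨S=[12]; E=∅; C=[((λz. z) 3) :: PRIM2(sub)]; D=∅⟩
[6] ⟨S=[12]; E=∅; C=[3 :: (λz. z) :: AP :: PRIM2(sub)]; D=∅⟩
[7] ⟨S=[3 :: 12]; E=∅; C=[(λz. z) :: AP :: PRIM2(sub)]; D=∅⟩
[8] ⟨S=[clo(λz. z, ∅) :: 3 :: 12]; E=∅; C=[AP :: PRIM2(sub)]; D=∅⟩
[9] ⟨S=∅; E={z↦3}; C=[z]; D=[([12], ∅, [PRIM2(sub)])]⟩
[10] ⟨S=[3]; E={z↦3}; C=∅; D=[([12], ∅, [PRIM2(sub)])]⟩
[11] ⟨S=[3 :: 12]; E=∅; C=[PRIM2(sub)]; D=∅⟩
[12] ⟨S=[9]; E=∅; C=∅; D=∅⟩
→ final value 9

Answer: 9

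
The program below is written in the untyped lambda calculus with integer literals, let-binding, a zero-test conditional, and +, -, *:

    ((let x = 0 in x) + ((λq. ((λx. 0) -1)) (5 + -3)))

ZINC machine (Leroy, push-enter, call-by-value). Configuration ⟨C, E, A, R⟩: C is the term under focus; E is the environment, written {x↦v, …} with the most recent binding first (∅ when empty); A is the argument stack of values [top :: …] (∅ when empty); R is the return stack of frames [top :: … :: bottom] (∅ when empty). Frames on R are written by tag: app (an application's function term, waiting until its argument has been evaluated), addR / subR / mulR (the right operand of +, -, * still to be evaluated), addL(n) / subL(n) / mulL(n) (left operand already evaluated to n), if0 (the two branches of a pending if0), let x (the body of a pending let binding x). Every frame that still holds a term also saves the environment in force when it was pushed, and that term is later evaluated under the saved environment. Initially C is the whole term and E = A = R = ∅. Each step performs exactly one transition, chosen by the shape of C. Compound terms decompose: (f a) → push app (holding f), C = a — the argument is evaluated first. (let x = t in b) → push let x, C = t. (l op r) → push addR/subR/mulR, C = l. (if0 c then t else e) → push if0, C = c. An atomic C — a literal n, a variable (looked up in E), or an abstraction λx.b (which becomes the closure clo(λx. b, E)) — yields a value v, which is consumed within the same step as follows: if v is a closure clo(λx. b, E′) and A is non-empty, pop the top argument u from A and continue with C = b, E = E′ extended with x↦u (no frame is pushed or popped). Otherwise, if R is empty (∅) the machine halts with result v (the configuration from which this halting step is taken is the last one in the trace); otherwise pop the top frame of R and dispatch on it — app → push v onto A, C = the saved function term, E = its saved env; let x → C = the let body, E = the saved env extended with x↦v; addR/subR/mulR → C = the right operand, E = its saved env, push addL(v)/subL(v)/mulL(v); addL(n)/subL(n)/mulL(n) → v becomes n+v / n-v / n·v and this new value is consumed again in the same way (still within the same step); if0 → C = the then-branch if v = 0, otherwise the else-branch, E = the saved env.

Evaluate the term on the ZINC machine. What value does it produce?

Answer: 0

Execution trace:
0. [C=((let x = 0 in x) + ((λq. ((λx. 0) -1)) (5 + -3))) | E=∅ | A=∅ | R=∅]
1. [C=(let x = 0 in x) | E=∅ | A=∅ | R=[addR]]
2. [C=0 | E=∅ | A=∅ | R=[let x :: addR]]
3. [C=x | E={x↦0} | A=∅ | R=[addR]]
4. [C=((λq. ((λx. 0) -1)) (5 + -3)) | E=∅ | A=∅ | R=[addL(0)]]
5. [C=(5 + -3) | E=∅ | A=∅ | R=[app :: addL(0)]]
6. [C=5 | E=∅ | A=∅ | R=[addR :: app :: addL(0)]]
7. [C=-3 | E=∅ | A=∅ | R=[addL(5) :: app :: addL(0)]]
8. [C=(λq. ((λx. 0) -1)) | E=∅ | A=[2] | R=[addL(0)]]
9. [C=((λx. 0) -1) | E={q↦2} | A=∅ | R=[addL(0)]]
10. [C=-1 | E={q↦2} | A=∅ | R=[app :: addL(0)]]
11. [C=(λx. 0) | E={q↦2} | A=[-1] | R=[addL(0)]]
12. [C=0 | E={x↦-1, q↦2} | A=∅ | R=[addL(0)]]
→ final value 0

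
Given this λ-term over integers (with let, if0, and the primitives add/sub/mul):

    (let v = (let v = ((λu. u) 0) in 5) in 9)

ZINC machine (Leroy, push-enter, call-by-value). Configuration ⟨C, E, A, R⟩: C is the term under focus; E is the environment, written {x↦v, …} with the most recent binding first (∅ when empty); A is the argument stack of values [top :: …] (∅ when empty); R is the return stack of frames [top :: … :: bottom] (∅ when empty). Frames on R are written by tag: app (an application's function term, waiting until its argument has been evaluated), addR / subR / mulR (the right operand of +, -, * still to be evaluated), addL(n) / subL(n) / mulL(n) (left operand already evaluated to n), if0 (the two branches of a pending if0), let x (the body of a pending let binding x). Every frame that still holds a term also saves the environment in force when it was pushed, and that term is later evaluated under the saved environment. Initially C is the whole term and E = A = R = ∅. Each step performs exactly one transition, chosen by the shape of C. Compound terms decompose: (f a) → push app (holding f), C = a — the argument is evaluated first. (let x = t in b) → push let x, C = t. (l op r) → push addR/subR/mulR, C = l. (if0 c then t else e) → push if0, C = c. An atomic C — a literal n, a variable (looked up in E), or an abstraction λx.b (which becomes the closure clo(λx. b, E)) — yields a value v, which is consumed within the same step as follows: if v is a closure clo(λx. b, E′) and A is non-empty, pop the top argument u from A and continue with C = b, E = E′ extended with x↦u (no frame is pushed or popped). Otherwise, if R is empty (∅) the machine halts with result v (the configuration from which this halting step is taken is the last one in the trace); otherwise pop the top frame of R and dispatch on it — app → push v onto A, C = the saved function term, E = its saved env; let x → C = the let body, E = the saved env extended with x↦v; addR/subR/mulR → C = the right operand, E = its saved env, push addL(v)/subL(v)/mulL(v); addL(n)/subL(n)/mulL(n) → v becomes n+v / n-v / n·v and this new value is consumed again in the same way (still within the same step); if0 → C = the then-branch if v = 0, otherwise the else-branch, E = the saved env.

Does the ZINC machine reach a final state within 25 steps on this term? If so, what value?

Answer: 9

Machine steps:
0. [C=(let v = (let v = ((λu. u) 0) in 5) in 9) | E=∅ | A=∅ | R=∅]
1. [C=(let v = ((λu. u) 0) in 5) | E=∅ | A=∅ | R=[let v]]
2. [C=((λu. u) 0) | E=∅ | A=∅ | R=[let v :: let v]]
3. [C=0 | E=∅ | A=∅ | R=[app :: let v :: let v]]
4. [C=(λu. u) | E=∅ | A=[0] | R=[let v :: let v]]
5. [C=u | E={u↦0} | A=∅ | R=[let v :: let v]]
6. [C=5 | E={v↦0} | A=∅ | R=[let v]]
7. [C=9 | E={v↦5} | A=∅ | R=∅]
→ final value 9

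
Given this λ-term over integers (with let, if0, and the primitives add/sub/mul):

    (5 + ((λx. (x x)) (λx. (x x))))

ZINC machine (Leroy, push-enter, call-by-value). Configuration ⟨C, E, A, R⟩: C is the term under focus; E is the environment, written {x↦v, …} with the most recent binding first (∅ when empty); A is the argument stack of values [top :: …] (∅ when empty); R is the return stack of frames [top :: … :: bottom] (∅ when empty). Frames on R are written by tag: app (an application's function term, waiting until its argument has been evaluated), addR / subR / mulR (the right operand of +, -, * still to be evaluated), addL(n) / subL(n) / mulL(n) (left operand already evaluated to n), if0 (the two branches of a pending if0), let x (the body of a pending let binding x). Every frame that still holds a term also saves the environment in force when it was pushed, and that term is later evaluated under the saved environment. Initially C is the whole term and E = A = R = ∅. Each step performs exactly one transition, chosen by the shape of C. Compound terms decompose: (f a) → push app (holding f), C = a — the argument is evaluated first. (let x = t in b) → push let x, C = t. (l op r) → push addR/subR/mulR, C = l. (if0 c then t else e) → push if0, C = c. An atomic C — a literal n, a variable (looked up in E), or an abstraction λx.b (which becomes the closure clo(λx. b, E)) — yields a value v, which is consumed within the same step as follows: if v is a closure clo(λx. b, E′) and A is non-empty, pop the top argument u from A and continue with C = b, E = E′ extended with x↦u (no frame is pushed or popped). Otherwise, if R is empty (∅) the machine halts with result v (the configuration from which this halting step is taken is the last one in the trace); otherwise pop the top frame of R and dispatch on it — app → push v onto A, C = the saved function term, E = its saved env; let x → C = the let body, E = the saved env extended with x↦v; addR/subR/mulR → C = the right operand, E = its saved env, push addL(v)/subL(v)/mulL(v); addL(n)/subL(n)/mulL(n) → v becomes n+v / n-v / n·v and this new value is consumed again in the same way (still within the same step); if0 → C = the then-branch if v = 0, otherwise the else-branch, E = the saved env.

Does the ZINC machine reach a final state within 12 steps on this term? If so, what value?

Answer: DIVERGES (no final state within 12 steps)

Derivation:
step 0: [C=(5 + ((λx. (x x)) (λx. (x x)))) | E=∅ | A=∅ | R=∅]
step 1: [C=5 | E=∅ | A=∅ | R=[addR]]
step 2: [C=((λx. (x x)) (λx. (x x))) | E=∅ | A=∅ | R=[addL(5)]]
step 3: [C=(λx. (x x)) | E=∅ | A=∅ | R=[app :: addL(5)]]
step 4: [C=(λx. (x x)) | E=∅ | A=[clo(λx. (x x), ∅)] | R=[addL(5)]]
step 5: [C=(x x) | E={x↦clo(λx. (x x), ∅)} | A=∅ | R=[addL(5)]]
step 6: [C=x | E={x↦clo(λx. (x x), ∅)} | A=∅ | R=[app :: addL(5)]]
step 7: [C=x | E={x↦clo(λx. (x x), ∅)} | A=[clo(λx. (x x), ∅)] | R=[addL(5)]]
… configuration repeats with period 3 (steps 5–7 recur indefinitely) …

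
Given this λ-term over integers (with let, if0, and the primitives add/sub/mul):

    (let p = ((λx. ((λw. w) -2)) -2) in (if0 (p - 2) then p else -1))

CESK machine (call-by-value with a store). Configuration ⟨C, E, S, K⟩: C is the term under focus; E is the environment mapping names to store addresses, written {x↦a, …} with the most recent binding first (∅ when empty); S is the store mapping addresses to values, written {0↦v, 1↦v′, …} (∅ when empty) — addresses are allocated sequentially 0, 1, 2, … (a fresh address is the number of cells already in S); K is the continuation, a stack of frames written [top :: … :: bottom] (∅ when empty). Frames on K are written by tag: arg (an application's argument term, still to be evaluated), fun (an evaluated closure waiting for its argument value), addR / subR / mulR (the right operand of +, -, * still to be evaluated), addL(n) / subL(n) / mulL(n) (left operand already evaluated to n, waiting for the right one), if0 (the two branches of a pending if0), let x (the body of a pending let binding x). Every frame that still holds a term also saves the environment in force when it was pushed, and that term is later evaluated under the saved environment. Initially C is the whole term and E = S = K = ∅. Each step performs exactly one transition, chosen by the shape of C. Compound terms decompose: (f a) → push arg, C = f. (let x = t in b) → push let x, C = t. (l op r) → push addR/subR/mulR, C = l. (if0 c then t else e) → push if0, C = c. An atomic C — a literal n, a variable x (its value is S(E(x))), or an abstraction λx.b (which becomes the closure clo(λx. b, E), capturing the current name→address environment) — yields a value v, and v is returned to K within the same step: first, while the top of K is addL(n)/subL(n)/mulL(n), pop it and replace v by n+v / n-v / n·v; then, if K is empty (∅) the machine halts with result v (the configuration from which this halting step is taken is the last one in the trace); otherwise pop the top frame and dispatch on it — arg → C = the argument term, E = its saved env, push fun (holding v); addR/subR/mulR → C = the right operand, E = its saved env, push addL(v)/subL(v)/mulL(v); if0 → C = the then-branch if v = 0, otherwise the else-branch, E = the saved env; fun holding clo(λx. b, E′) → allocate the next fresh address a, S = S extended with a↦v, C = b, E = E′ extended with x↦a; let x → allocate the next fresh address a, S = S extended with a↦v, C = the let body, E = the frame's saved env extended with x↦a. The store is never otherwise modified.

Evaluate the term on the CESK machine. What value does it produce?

Answer: -1

Execution trace:
[0] <C=(let p = ((λx. ((λw. w) -2)) -2) in (if0 (p - 2) then p else -1)), E=∅, S=∅, K=∅>
[1] <C=((λx. ((λw. w) -2)) -2), E=∅, S=∅, K=[let p]>
[2] <C=(λx. ((λw. w) -2)), E=∅, S=∅, K=[arg :: let p]>
[3] <C=-2, E=∅, S=∅, K=[fun :: let p]>
[4] <C=((λw. w) -2), E={x↦0}, S={0↦-2}, K=[let p]>
[5] <C=(λw. w), E={x↦0}, S={0↦-2}, K=[arg :: let p]>
[6] <C=-2, E={x↦0}, S={0↦-2}, K=[fun :: let p]>
[7] <C=w, E={w↦1, x↦0}, S={0↦-2, 1↦-2}, K=[let p]>
[8] <C=(if0 (p - 2) then p else -1), E={p↦2}, S={0↦-2, 1↦-2, 2↦-2}, K=∅>
[9] <C=(p - 2), E={p↦2}, S={0↦-2, 1↦-2, 2↦-2}, K=[if0]>
[10] <C=p, E={p↦2}, S={0↦-2, 1↦-2, 2↦-2}, K=[subR :: if0]>
[11] <C=2, E={p↦2}, S={0↦-2, 1↦-2, 2↦-2}, K=[subL(-2) :: if0]>
[12] <C=-1, E={p↦2}, S={0↦-2, 1↦-2, 2↦-2}, K=∅>
→ final value -1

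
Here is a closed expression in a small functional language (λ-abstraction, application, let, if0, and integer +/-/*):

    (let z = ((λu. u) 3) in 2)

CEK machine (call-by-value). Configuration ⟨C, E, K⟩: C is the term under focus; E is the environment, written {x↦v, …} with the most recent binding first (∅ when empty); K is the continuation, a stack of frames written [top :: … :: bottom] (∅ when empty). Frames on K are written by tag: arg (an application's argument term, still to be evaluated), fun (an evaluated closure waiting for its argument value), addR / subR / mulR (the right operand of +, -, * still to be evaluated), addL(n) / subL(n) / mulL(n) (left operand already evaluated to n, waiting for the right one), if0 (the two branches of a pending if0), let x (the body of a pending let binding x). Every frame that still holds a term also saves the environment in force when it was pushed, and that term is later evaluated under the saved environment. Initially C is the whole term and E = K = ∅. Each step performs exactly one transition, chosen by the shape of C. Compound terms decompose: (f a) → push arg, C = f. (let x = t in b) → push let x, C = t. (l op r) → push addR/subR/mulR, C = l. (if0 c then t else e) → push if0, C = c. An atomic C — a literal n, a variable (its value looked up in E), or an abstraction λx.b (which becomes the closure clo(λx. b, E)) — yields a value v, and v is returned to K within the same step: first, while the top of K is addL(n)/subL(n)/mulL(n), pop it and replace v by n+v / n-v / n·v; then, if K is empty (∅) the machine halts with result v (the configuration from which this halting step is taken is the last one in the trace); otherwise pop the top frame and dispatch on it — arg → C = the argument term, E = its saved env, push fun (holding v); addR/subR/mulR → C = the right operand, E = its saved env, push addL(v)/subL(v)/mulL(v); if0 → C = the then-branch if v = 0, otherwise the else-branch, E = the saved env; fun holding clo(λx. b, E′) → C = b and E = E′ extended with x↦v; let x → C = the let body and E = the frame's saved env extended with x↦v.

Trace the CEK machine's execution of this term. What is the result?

Answer: 2

Execution trace:
t=0: <C=(let z = ((λu. u) 3) in 2), E=∅, K=∅>
t=1: <C=((λu. u) 3), E=∅, K=[let z]>
t=2: <C=(λu. u), E=∅, K=[arg :: let z]>
t=3: <C=3, E=∅, K=[fun :: let z]>
t=4: <C=u, E={u↦3}, K=[let z]>
t=5: <C=2, E={z↦3}, K=∅>
→ final value 2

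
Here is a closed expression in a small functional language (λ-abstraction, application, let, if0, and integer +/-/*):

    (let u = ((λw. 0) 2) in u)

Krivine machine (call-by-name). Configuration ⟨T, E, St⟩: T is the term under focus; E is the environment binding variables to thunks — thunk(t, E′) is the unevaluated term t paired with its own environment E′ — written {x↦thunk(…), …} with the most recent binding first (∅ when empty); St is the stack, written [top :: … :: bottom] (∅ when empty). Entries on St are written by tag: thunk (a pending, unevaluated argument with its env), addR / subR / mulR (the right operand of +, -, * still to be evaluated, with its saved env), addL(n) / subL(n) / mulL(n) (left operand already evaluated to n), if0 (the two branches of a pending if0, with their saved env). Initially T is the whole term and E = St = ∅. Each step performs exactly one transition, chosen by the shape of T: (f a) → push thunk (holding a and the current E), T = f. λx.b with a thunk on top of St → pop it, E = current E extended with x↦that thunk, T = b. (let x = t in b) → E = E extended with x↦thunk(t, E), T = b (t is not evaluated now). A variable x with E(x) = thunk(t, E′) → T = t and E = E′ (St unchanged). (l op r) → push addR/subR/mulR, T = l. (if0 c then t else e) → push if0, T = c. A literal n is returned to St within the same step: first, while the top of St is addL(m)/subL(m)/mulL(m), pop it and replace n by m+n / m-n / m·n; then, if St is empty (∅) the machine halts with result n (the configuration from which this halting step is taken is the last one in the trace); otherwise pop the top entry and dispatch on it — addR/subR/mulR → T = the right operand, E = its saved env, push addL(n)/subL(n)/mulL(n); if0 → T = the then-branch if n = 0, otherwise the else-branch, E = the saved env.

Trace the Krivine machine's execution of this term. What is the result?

Answer: 0

Derivation:
t=0: <T=(let u = ((λw. 0) 2) in u), E=∅, St=∅>
t=1: <T=u, E={u↦thunk(((λw. 0) 2), ∅)}, St=∅>
t=2: <T=((λw. 0) 2), E=∅, St=∅>
t=3: <T=(λw. 0), E=∅, St=[thunk]>
t=4: <T=0, E={w↦thunk(2, ∅)}, St=∅>
→ final value 0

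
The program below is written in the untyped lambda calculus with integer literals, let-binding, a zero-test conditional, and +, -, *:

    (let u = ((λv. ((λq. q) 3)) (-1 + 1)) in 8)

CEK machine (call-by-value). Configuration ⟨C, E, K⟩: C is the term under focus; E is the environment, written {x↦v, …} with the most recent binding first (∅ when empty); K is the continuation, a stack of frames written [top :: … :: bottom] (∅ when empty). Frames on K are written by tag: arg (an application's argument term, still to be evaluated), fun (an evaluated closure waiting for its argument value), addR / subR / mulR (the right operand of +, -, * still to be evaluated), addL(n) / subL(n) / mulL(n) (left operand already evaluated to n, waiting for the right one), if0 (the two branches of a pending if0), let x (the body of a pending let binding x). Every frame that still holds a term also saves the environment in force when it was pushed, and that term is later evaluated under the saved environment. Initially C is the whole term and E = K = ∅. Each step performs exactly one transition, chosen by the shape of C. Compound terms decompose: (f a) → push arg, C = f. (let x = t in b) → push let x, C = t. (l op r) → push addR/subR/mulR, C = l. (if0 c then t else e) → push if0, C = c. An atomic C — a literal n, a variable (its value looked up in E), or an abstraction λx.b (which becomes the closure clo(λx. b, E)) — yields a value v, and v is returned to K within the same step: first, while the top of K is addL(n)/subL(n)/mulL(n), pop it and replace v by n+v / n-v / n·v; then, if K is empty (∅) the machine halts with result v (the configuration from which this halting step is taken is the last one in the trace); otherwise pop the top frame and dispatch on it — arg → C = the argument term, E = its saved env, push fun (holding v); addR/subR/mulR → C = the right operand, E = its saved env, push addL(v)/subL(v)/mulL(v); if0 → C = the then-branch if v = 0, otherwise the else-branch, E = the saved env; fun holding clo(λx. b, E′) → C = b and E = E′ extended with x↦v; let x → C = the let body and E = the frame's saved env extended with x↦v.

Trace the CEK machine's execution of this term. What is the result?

[0] <C=(let u = ((λv. ((λq. q) 3)) (-1 + 1)) in 8), E=∅, K=∅>
[1] <C=((λv. ((λq. q) 3)) (-1 + 1)), E=∅, K=[let u]>
[2] <C=(λv. ((λq. q) 3)), E=∅, K=[arg :: let u]>
[3] <C=(-1 + 1), E=∅, K=[fun :: let u]>
[4] <C=-1, E=∅, K=[addR :: fun :: let u]>
[5] <C=1, E=∅, K=[addL(-1) :: fun :: let u]>
[6] <C=((λq. q) 3), E={v↦0}, K=[let u]>
[7] <C=(λq. q), E={v↦0}, K=[arg :: let u]>
[8] <C=3, E={v↦0}, K=[fun :: let u]>
[9] <C=q, E={q↦3, v↦0}, K=[let u]>
[10] <C=8, E={u↦3}, K=∅>
→ final value 8

Answer: 8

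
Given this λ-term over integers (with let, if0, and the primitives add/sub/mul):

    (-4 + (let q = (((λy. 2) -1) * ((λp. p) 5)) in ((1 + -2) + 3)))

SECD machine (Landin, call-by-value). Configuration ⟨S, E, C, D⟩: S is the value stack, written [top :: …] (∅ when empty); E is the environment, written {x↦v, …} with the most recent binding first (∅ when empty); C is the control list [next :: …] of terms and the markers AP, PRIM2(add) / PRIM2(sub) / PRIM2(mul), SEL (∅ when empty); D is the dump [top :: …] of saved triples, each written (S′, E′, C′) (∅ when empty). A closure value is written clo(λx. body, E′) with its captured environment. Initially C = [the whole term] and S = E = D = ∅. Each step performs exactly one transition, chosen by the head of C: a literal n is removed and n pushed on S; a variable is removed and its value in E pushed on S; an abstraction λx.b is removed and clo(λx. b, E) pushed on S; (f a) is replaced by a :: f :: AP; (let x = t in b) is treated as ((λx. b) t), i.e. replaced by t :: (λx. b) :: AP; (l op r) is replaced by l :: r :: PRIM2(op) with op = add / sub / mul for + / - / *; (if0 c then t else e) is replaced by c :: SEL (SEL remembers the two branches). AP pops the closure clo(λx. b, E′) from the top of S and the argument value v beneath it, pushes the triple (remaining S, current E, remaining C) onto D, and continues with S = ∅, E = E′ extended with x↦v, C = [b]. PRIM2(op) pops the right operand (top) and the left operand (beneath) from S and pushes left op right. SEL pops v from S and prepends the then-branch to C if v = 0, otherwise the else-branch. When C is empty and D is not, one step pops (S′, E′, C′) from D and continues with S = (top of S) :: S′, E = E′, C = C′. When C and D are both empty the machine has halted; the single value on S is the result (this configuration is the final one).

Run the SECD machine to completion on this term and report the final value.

Answer: -2

Derivation:
[0] <S=∅, E=∅, C=[(-4 + (let q = (((λy. 2) -1) * ((λp. p) 5)) in ((1 + -2) + 3)))], D=∅>
[1] <S=∅, E=∅, C=[-4 :: (let q = (((λy. 2) -1) * ((λp. p) 5)) in ((1 + -2) + 3)) :: PRIM2(add)], D=∅>
[2] <S=[-4], E=∅, C=[(let q = (((λy. 2) -1) * ((λp. p) 5)) in ((1 + -2) + 3)) :: PRIM2(add)], D=∅>
[3] <S=[-4], E=∅, C=[(((λy. 2) -1) * ((λp. p) 5)) :: (λq. ((1 + -2) + 3)) :: AP :: PRIM2(add)], D=∅>
[4] <S=[-4], E=∅, C=[((λy. 2) -1) :: ((λp. p) 5) :: PRIM2(mul) :: (λq. ((1 + -2) + 3)) :: AP :: PRIM2(add)], D=∅>
[5] <S=[-4], E=∅, C=[-1 :: (λy. 2) :: AP :: ((λp. p) 5) :: PRIM2(mul) :: (λq. ((1 + -2) + 3)) :: AP :: PRIM2(add)], D=∅>
[6] <S=[-1 :: -4], E=∅, C=[(λy. 2) :: AP :: ((λp. p) 5) :: PRIM2(mul) :: (λq. ((1 + -2) + 3)) :: AP :: PRIM2(add)], D=∅>
[7] <S=[clo(λy. 2, ∅) :: -1 :: -4], E=∅, C=[AP :: ((λp. p) 5) :: PRIM2(mul) :: (λq. ((1 + -2) + 3)) :: AP :: PRIM2(add)], D=∅>
[8] <S=∅, E={y↦-1}, C=[2], D=[([-4], ∅, [((λp. p) 5) :: PRIM2(mul) :: (λq. ((1 + -2) + 3)) :: AP :: PRIM2(add)])]>
[9] <S=[2], E={y↦-1}, C=∅, D=[([-4], ∅, [((λp. p) 5) :: PRIM2(mul) :: (λq. ((1 + -2) + 3)) :: AP :: PRIM2(add)])]>
[10] <S=[2 :: -4], E=∅, C=[((λp. p) 5) :: PRIM2(mul) :: (λq. ((1 + -2) + 3)) :: AP :: PRIM2(add)], D=∅>
[11] <S=[2 :: -4], E=∅, C=[5 :: (λp. p) :: AP :: PRIM2(mul) :: (λq. ((1 + -2) + 3)) :: AP :: PRIM2(add)], D=∅>
[12] <S=[5 :: 2 :: -4], E=∅, C=[(λp. p) :: AP :: PRIM2(mul) :: (λq. ((1 + -2) + 3)) :: AP :: PRIM2(add)], D=∅>
[13] <S=[clo(λp. p, ∅) :: 5 :: 2 :: -4], E=∅, C=[AP :: PRIM2(mul) :: (λq. ((1 + -2) + 3)) :: AP :: PRIM2(add)], D=∅>
[14] <S=∅, E={p↦5}, C=[p], D=[([2 :: -4], ∅, [PRIM2(mul) :: (λq. ((1 + -2) + 3)) :: AP :: PRIM2(add)])]>
[15] <S=[5], E={p↦5}, C=∅, D=[([2 :: -4], ∅, [PRIM2(mul) :: (λq. ((1 + -2) + 3)) :: AP :: PRIM2(add)])]>
[16] <S=[5 :: 2 :: -4], E=∅, C=[PRIM2(mul) :: (λq. ((1 + -2) + 3)) :: AP :: PRIM2(add)], D=∅>
[17] <S=[10 :: -4], E=∅, C=[(λq. ((1 + -2) + 3)) :: AP :: PRIM2(add)], D=∅>
[18] <S=[clo(λq. ((1 + -2) + 3), ∅) :: 10 :: -4], E=∅, C=[AP :: PRIM2(add)], D=∅>
[19] <S=∅, E={q↦10}, C=[((1 + -2) + 3)], D=[([-4], ∅, [PRIM2(add)])]>
[20] <S=∅, E={q↦10}, C=[(1 + -2) :: 3 :: PRIM2(add)], D=[([-4], ∅, [PRIM2(add)])]>
[21] <S=∅, E={q↦10}, C=[1 :: -2 :: PRIM2(add) :: 3 :: PRIM2(add)], D=[([-4], ∅, [PRIM2(add)])]>
[22] <S=[1], E={q↦10}, C=[-2 :: PRIM2(add) :: 3 :: PRIM2(add)], D=[([-4], ∅, [PRIM2(add)])]>
[23] <S=[-2 :: 1], E={q↦10}, C=[PRIM2(add) :: 3 :: PRIM2(add)], D=[([-4], ∅, [PRIM2(add)])]>
[24] <S=[-1], E={q↦10}, C=[3 :: PRIM2(add)], D=[([-4], ∅, [PRIM2(add)])]>
[25] <S=[3 :: -1], E={q↦10}, C=[PRIM2(add)], D=[([-4], ∅, [PRIM2(add)])]>
[26] <S=[2], E={q↦10}, C=∅, D=[([-4], ∅, [PRIM2(add)])]>
[27] <S=[2 :: -4], E=∅, C=[PRIM2(add)], D=∅>
[28] <S=[-2], E=∅, C=∅, D=∅>
→ final value -2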